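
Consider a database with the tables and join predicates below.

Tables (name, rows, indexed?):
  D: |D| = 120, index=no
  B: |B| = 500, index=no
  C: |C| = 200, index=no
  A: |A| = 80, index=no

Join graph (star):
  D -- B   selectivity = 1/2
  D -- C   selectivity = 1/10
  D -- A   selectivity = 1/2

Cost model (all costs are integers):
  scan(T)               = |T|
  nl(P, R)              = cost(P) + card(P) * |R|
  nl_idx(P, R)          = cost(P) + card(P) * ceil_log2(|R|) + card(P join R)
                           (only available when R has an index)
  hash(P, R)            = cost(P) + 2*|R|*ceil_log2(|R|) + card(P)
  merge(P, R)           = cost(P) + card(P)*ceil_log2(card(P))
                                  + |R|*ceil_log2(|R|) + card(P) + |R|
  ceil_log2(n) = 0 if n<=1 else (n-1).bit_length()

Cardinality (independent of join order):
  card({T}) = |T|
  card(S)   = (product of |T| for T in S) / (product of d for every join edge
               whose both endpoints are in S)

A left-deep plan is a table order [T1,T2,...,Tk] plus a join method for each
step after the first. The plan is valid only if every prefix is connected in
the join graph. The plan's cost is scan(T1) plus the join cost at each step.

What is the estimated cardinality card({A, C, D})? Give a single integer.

Tables in S: A(80), C(200), D(120)
Edges inside S: D-C(d=10), D-A(d=2)
numerator = 80 * 200 * 120 = 1920000
denominator = 10 * 2 = 20
card(S) = 1920000 / 20 = 96000

96000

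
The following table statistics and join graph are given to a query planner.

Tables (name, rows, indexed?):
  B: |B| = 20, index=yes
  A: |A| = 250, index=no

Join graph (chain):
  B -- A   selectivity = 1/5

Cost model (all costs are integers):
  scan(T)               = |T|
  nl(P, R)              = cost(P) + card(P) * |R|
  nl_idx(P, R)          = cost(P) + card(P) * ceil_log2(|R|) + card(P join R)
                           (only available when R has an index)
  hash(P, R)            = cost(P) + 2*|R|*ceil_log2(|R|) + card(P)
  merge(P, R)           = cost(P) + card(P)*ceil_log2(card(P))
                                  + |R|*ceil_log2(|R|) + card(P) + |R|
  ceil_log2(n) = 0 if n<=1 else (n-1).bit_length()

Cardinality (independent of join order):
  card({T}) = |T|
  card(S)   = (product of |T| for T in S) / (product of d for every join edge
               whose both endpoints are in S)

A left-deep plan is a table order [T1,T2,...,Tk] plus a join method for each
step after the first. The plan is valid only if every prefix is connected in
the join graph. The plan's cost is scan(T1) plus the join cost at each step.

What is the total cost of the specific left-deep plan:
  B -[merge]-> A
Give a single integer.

2390

step 1: scan B: cost=20, card=20
step 2: join A via merge
    card(P join A) = 20*250/(5) = 1000
    cost = 20 + 20*5 + 250*8 + 20 + 250 = 2390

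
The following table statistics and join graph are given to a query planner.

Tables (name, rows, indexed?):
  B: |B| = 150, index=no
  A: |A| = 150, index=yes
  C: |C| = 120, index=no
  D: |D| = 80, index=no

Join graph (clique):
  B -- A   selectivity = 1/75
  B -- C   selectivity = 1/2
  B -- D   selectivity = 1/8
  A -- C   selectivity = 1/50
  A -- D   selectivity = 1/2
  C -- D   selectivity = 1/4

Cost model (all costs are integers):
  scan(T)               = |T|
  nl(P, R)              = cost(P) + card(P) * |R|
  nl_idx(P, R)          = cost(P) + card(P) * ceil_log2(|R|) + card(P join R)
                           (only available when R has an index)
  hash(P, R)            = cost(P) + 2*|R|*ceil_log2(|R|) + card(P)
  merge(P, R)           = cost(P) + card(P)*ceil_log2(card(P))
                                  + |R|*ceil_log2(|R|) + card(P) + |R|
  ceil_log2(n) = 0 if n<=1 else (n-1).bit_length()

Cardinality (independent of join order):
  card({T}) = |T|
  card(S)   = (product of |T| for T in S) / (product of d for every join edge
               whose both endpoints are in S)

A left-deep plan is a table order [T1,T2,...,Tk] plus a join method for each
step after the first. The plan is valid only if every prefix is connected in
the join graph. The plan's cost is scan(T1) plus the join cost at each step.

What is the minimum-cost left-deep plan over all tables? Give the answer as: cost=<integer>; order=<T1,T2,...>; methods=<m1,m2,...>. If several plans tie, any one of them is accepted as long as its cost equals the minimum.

Selinger DP (subsets sized 1..n):
  {B}: scan cost=150, card=150
  {A}: scan cost=150, card=150
  {C}: scan cost=120, card=120
  {D}: scan cost=80, card=80
  {AB}: card=300; try (A,nl_idx)→1650, (B,hash)→2700, (A,hash)→2700, (B,merge)→2850, (A,merge)→2850, (B,nl)→22650 …(+1); best=1650 via (A,nl_idx)
  {BC}: card=9000; try (C,hash)→1980, (B,merge)→2430, (C,merge)→2460, (B,hash)→2640, (B,nl)→18120, (C,nl)→18150; best=1980 via (C,hash)
  {BD}: card=1500; try (D,hash)→1420, (B,merge)→2070, (D,merge)→2140, (B,hash)→2560, (B,nl)→12080, (D,nl)→12150; best=1420 via (D,hash)
  {AC}: card=360; try (A,nl_idx)→1440, (C,hash)→1980, (A,merge)→2430, (C,merge)→2460, (A,hash)→2640, (A,nl)→18120 …(+1); best=1440 via (A,nl_idx)
  {AD}: card=6000; try (D,hash)→1420, (A,merge)→2070, (D,merge)→2140, (A,hash)→2560, (A,nl_idx)→6720, (A,nl)→12080 …(+1); best=1420 via (D,hash)
  {CD}: card=2400; try (D,hash)→1360, (C,merge)→1680, (D,merge)→1720, (C,hash)→1840, (C,nl)→9680, (D,nl)→9720; best=1360 via (D,hash)
  {ABC}: card=360; try (C,hash)→3630, (B,hash)→4200, (C,merge)→5610, (B,merge)→6390, (A,hash)→13380, (C,nl)→37650 …(+4); best=3630 via (C,hash)
  {ABD}: card=1500; try (D,hash)→3070, (D,merge)→5290, (A,hash)→5320, (B,hash)→9820, (A,nl_idx)→14920, (A,merge)→20770 …(+4); best=3070 via (D,hash)
  {BCD}: card=22500; try (C,hash)→4600, (B,hash)→6160, (D,hash)→12100, (C,merge)→20380, (B,merge)→33910, (D,merge)→137620 …(+3); best=4600 via (C,hash)
  {ACD}: card=3600; try (D,hash)→2920, (D,merge)→5680, (A,hash)→6160, (C,hash)→9100, (A,nl_idx)→24160, (D,nl)→30240 …(+4); best=2920 via (D,hash)
  {ABCD}: card=450; try (D,hash)→5110, (C,hash)→6250, (D,merge)→7870, (B,hash)→8920, (C,merge)→22030, (A,hash)→29500 …(+7); best=5110 via (D,hash)

cost=5110; order=B,A,C,D; methods=nl_idx,hash,hash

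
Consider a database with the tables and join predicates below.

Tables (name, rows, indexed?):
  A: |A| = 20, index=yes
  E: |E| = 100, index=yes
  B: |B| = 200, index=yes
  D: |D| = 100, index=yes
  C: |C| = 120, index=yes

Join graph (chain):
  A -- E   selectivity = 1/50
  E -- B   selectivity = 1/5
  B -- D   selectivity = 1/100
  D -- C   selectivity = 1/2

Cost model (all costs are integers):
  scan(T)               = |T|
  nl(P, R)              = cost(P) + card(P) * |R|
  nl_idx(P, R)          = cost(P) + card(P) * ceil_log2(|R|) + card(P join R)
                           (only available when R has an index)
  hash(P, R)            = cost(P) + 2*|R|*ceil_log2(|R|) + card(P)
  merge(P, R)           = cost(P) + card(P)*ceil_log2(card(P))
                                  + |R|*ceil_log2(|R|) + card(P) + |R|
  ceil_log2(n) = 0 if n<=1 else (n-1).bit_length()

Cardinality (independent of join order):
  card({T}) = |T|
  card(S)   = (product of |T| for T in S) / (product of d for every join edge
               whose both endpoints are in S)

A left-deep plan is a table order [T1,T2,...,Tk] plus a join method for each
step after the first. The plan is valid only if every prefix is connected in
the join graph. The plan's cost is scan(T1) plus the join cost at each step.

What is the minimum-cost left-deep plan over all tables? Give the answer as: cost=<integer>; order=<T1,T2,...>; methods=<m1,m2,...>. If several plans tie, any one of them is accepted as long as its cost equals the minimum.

Selinger DP (subsets sized 1..n):
  {A}: scan cost=20, card=20
  {E}: scan cost=100, card=100
  {B}: scan cost=200, card=200
  {D}: scan cost=100, card=100
  {C}: scan cost=120, card=120
  {AE}: card=40; try (E,nl_idx)→200, (A,hash)→400, (A,nl_idx)→640, (E,merge)→940, (A,merge)→1020, (E,hash)→1440 …(+2); best=200 via (E,nl_idx)
  {BE}: card=4000; try (E,hash)→1800, (B,merge)→2700, (E,merge)→2800, (B,hash)→3400, (B,nl_idx)→4900, (E,nl_idx)→5600 …(+2); best=1800 via (E,hash)
  {BD}: card=200; try (B,nl_idx)→1100, (D,hash)→1800, (D,nl_idx)→1800, (B,merge)→2700, (D,merge)→2800, (B,hash)→3400 …(+2); best=1100 via (B,nl_idx)
  {CD}: card=6000; try (D,hash)→1640, (C,merge)→1860, (D,merge)→1880, (C,hash)→1880, (C,nl_idx)→6800, (D,nl_idx)→6960 …(+2); best=1640 via (D,hash)
  {ABE}: card=1600; try (B,nl_idx)→2120, (B,merge)→2280, (B,hash)→3440, (A,hash)→6000, (B,nl)→8200, (A,nl_idx)→23400 …(+2); best=2120 via (B,nl_idx)
  {BDE}: card=4000; try (E,hash)→2700, (E,merge)→3700, (E,nl_idx)→6500, (D,hash)→7200, (E,nl)→21100, (D,nl_idx)→33800 …(+2); best=2700 via (E,hash)
  {BCD}: card=12000; try (C,hash)→2980, (C,merge)→3860, (B,hash)→10840, (C,nl_idx)→14500, (C,nl)→25100, (B,nl_idx)→61640 …(+2); best=2980 via (C,hash)
  {ABDE}: card=1600; try (D,hash)→5120, (A,hash)→6900, (D,nl_idx)→14920, (D,merge)→22120, (A,nl_idx)→24300, (A,merge)→54820 …(+2); best=5120 via (D,hash)
  {BCDE}: card=240000; try (C,hash)→8380, (E,hash)→16380, (C,merge)→55660, (E,merge)→183780, (C,nl_idx)→270700, (E,nl_idx)→326980 …(+2); best=8380 via (C,hash)
  {ABCDE}: card=96000; try (C,hash)→8400, (C,merge)→25280, (C,nl_idx)→112320, (C,nl)→197120, (A,hash)→248580, (A,nl_idx)→1304380 …(+2); best=8400 via (C,hash)

cost=8400; order=A,E,B,D,C; methods=nl_idx,nl_idx,hash,hash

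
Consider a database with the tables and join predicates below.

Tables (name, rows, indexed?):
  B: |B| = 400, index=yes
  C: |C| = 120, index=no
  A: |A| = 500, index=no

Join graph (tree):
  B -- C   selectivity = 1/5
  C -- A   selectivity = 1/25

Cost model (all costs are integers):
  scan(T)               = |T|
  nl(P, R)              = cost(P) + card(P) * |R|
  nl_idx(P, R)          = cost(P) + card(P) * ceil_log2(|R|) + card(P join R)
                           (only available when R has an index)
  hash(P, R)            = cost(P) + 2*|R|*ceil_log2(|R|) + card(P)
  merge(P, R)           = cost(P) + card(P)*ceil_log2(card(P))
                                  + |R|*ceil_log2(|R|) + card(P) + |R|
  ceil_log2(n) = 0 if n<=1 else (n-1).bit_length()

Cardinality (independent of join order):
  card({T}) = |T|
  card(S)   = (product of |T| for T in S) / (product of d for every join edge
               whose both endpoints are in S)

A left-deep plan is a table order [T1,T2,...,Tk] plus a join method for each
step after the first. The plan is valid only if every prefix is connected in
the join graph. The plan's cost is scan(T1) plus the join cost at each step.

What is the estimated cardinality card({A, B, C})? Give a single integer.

Tables in S: A(500), B(400), C(120)
Edges inside S: B-C(d=5), C-A(d=25)
numerator = 500 * 400 * 120 = 24000000
denominator = 5 * 25 = 125
card(S) = 24000000 / 125 = 192000

192000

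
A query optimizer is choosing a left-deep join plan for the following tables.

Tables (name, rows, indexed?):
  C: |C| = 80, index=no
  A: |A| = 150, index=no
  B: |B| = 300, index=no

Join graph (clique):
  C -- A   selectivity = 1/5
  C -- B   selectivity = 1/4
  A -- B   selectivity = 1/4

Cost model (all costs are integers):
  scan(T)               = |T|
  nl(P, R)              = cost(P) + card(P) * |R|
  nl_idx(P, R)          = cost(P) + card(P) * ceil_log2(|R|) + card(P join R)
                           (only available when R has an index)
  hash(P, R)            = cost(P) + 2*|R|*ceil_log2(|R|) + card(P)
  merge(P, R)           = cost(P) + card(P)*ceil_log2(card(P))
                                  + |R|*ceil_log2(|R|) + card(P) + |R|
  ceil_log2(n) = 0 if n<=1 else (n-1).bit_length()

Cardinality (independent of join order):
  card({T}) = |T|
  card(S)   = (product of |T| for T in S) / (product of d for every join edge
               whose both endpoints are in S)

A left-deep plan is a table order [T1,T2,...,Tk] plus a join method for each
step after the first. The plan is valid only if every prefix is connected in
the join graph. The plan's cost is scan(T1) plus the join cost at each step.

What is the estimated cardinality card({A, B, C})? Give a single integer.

45000

Tables in S: A(150), B(300), C(80)
Edges inside S: C-A(d=5), C-B(d=4), A-B(d=4)
numerator = 150 * 300 * 80 = 3600000
denominator = 5 * 4 * 4 = 80
card(S) = 3600000 / 80 = 45000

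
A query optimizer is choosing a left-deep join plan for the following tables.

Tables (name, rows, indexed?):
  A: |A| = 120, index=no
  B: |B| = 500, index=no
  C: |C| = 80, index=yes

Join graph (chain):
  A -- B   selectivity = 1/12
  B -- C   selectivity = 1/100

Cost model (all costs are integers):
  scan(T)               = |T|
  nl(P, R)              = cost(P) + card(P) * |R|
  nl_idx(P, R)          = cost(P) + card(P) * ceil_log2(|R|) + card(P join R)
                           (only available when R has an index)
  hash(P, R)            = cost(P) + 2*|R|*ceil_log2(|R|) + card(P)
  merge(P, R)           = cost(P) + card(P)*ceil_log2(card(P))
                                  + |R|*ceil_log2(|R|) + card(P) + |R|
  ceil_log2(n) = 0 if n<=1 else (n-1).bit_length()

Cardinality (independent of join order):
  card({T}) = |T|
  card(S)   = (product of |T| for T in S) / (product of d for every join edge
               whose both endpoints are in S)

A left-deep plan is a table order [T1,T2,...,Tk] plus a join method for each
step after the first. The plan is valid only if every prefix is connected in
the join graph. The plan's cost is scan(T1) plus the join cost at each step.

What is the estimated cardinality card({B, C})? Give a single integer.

400

Tables in S: B(500), C(80)
Edges inside S: B-C(d=100)
numerator = 500 * 80 = 40000
denominator = 100 = 100
card(S) = 40000 / 100 = 400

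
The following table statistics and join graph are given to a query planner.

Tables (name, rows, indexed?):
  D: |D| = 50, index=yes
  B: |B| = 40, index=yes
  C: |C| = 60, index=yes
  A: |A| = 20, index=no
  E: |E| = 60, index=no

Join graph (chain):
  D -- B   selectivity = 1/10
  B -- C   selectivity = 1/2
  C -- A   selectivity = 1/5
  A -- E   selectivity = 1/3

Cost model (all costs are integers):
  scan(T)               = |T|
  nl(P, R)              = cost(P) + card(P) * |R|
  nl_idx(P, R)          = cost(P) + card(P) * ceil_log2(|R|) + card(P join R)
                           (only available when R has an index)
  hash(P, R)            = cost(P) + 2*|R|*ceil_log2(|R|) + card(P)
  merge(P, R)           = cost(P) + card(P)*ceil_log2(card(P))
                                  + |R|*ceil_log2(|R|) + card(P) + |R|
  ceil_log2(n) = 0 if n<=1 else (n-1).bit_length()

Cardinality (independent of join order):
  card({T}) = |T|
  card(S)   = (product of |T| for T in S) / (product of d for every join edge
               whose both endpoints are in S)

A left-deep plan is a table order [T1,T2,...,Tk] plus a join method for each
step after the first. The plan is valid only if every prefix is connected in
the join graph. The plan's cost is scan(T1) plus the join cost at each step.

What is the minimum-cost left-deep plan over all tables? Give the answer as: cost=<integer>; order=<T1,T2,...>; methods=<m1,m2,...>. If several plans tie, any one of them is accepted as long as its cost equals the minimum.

cost=31160; order=C,A,B,D,E; methods=hash,hash,hash,hash

Selinger DP (subsets sized 1..n):
  {D}: scan cost=50, card=50
  {B}: scan cost=40, card=40
  {C}: scan cost=60, card=60
  {A}: scan cost=20, card=20
  {E}: scan cost=60, card=60
  {BD}: card=200; try (D,nl_idx)→480, (B,nl_idx)→550, (B,hash)→580, (D,merge)→670, (D,hash)→680, (B,merge)→680 …(+2); best=480 via (D,nl_idx)
  {BC}: card=1200; try (B,hash)→600, (C,merge)→740, (B,merge)→760, (C,hash)→800, (C,nl_idx)→1480, (B,nl_idx)→1620 …(+2); best=600 via (B,hash)
  {AC}: card=240; try (A,hash)→320, (C,nl_idx)→380, (C,merge)→560, (A,merge)→600, (C,hash)→760, (C,nl)→1220 …(+1); best=320 via (A,hash)
  {AE}: card=400; try (A,hash)→320, (E,merge)→560, (A,merge)→600, (E,hash)→760, (E,nl)→1220, (A,nl)→1260; best=320 via (A,hash)
  {BCD}: card=6000; try (C,hash)→1400, (D,hash)→2400, (C,merge)→2700, (C,nl_idx)→7680, (C,nl)→12480, (D,nl_idx)→13800 …(+2); best=1400 via (C,hash)
  {ABC}: card=4800; try (B,hash)→1040, (A,hash)→2000, (B,merge)→2760, (B,nl_idx)→6560, (B,nl)→9920, (A,merge)→15120 …(+1); best=1040 via (B,hash)
  {ACE}: card=4800; try (E,hash)→1280, (C,hash)→1440, (E,merge)→2900, (C,merge)→4740, (C,nl_idx)→7520, (E,nl)→14720 …(+1); best=1280 via (E,hash)
  {ABCD}: card=24000; try (D,hash)→6440, (A,hash)→7600, (D,nl_idx)→53840, (D,merge)→68590, (A,merge)→85520, (A,nl)→121400 …(+1); best=6440 via (D,hash)
  {ABCE}: card=96000; try (E,hash)→6560, (B,hash)→6560, (E,merge)→68660, (B,merge)→68760, (B,nl_idx)→126080, (B,nl)→193280 …(+1); best=6560 via (E,hash)
  {ABCDE}: card=480000; try (E,hash)→31160, (D,hash)→103160, (E,merge)→390860, (D,nl_idx)→1062560, (E,nl)→1446440, (D,merge)→1734910 …(+1); best=31160 via (E,hash)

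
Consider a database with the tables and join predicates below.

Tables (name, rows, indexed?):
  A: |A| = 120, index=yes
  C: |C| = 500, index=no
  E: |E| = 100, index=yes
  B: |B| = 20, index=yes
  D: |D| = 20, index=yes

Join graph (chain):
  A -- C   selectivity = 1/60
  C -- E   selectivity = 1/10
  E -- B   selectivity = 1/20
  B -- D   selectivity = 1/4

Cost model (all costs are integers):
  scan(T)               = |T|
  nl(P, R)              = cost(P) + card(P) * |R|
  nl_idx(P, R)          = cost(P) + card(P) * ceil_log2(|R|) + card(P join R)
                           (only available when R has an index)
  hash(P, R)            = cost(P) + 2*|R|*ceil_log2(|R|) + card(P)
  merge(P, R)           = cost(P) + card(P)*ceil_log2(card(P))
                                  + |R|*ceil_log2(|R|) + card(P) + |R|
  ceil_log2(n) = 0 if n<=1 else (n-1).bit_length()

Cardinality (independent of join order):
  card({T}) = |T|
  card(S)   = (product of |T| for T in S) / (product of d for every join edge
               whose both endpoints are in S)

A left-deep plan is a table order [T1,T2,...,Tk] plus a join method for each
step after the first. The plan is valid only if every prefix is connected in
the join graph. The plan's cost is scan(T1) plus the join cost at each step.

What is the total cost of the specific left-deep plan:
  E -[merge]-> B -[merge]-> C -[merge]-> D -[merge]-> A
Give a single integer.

step 1: scan E: cost=100, card=100
step 2: join B via merge
    card(P join B) = 100*20/(20) = 100
    cost = 100 + 100*7 + 20*5 + 100 + 20 = 1020
step 3: join C via merge
    card(P join C) = 100*500/(10) = 5000
    cost = 1020 + 100*7 + 500*9 + 100 + 500 = 6820
step 4: join D via merge
    card(P join D) = 5000*20/(4) = 25000
    cost = 6820 + 5000*13 + 20*5 + 5000 + 20 = 76940
step 5: join A via merge
    card(P join A) = 25000*120/(60) = 50000
    cost = 76940 + 25000*15 + 120*7 + 25000 + 120 = 477900

477900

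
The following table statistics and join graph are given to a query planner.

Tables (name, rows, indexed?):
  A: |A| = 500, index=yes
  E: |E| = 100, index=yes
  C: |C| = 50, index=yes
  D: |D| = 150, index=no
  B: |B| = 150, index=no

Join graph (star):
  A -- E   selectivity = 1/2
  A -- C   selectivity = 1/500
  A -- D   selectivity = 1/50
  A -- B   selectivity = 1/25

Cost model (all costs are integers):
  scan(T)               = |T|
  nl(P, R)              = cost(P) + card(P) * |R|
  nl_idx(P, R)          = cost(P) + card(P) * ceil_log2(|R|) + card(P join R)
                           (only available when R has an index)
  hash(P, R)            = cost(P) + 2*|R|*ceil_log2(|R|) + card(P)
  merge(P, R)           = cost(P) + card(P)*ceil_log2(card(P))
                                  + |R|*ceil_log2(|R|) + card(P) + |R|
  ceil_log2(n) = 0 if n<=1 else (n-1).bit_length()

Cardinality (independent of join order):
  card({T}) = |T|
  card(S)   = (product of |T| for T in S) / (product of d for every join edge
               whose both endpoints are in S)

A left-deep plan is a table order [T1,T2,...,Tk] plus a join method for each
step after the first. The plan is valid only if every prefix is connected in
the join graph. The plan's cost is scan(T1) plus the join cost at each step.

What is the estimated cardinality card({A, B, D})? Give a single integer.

Tables in S: A(500), B(150), D(150)
Edges inside S: A-D(d=50), A-B(d=25)
numerator = 500 * 150 * 150 = 11250000
denominator = 50 * 25 = 1250
card(S) = 11250000 / 1250 = 9000

9000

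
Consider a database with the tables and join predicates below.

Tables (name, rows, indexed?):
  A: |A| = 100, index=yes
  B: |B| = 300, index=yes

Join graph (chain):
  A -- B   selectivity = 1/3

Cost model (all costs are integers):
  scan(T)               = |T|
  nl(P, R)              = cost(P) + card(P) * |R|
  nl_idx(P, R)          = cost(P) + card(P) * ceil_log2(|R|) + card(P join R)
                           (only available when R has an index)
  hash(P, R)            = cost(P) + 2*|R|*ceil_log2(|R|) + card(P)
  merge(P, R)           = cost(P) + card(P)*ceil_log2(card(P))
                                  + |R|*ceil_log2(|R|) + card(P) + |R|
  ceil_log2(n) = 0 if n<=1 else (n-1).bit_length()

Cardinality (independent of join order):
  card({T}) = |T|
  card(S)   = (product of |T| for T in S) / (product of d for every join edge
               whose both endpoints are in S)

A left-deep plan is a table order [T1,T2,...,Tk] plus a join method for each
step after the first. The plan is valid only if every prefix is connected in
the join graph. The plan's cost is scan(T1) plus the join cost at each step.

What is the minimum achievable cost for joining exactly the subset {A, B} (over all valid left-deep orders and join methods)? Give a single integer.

2000

Selinger DP over subsets of {A,B}:
  {A}: scan cost=100, card=100
  {B}: scan cost=300, card=300
  {AB}: card=10000; try (A,hash)→2000, (B,merge)→3900, (A,merge)→4100, (B,hash)→5600, (B,nl_idx)→11000, (A,nl_idx)→12400 …(+2); best=2000 via (A,hash)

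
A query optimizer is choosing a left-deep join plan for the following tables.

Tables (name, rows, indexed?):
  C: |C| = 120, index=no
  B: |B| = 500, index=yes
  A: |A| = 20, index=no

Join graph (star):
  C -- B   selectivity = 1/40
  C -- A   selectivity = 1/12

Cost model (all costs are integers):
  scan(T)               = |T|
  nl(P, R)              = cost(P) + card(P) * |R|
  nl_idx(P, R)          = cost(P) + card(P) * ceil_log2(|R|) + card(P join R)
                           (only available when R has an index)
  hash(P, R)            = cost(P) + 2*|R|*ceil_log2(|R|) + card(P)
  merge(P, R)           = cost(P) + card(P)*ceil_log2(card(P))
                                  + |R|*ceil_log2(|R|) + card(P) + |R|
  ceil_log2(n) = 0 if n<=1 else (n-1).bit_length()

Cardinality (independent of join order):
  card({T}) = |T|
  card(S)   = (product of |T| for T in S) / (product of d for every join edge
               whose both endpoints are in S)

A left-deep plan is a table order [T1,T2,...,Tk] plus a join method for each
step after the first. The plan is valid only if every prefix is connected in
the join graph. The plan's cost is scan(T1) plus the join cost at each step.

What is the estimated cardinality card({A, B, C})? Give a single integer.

Tables in S: A(20), B(500), C(120)
Edges inside S: C-B(d=40), C-A(d=12)
numerator = 20 * 500 * 120 = 1200000
denominator = 40 * 12 = 480
card(S) = 1200000 / 480 = 2500

2500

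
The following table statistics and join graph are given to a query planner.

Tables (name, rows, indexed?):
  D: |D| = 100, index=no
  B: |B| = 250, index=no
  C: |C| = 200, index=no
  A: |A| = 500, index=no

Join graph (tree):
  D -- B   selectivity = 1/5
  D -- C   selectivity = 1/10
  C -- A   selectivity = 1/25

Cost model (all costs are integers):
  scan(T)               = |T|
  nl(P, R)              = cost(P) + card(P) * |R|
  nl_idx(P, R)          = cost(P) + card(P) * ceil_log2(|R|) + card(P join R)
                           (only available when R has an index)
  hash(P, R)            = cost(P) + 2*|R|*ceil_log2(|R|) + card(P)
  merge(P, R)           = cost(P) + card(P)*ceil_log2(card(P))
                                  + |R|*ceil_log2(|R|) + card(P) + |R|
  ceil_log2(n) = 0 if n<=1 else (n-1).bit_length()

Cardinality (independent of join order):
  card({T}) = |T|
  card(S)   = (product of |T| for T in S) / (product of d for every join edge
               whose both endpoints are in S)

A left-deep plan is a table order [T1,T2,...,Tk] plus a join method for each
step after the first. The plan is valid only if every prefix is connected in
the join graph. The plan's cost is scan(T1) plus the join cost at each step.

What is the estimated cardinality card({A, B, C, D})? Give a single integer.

2000000

Tables in S: A(500), B(250), C(200), D(100)
Edges inside S: D-B(d=5), D-C(d=10), C-A(d=25)
numerator = 500 * 250 * 200 * 100 = 2500000000
denominator = 5 * 10 * 25 = 1250
card(S) = 2500000000 / 1250 = 2000000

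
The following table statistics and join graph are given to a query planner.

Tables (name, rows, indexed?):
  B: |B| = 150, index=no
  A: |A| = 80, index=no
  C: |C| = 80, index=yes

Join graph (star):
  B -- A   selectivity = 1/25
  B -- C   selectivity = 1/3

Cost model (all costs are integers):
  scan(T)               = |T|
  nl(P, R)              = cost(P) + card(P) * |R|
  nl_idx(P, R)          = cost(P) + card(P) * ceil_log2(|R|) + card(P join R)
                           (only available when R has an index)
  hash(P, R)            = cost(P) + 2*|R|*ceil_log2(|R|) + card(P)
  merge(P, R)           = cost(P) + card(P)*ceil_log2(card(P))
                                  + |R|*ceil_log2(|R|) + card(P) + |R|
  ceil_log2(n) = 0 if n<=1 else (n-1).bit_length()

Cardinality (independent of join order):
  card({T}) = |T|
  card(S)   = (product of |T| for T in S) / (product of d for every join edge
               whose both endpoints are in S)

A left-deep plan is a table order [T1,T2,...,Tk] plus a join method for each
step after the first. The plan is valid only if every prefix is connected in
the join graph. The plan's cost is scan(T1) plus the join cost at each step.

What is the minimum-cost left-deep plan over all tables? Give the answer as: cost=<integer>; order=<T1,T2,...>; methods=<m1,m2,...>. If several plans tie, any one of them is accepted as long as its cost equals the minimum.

cost=3020; order=B,A,C; methods=hash,hash

Selinger DP (subsets sized 1..n):
  {B}: scan cost=150, card=150
  {A}: scan cost=80, card=80
  {C}: scan cost=80, card=80
  {AB}: card=480; try (A,hash)→1420, (B,merge)→2070, (A,merge)→2140, (B,hash)→2560, (B,nl)→12080, (A,nl)→12150; best=1420 via (A,hash)
  {BC}: card=4000; try (C,hash)→1420, (B,merge)→2070, (C,merge)→2140, (B,hash)→2560, (C,nl_idx)→5200, (B,nl)→12080 …(+1); best=1420 via (C,hash)
  {ABC}: card=12800; try (C,hash)→3020, (A,hash)→6540, (C,merge)→6860, (C,nl_idx)→17580, (C,nl)→39820, (A,merge)→54060 …(+1); best=3020 via (C,hash)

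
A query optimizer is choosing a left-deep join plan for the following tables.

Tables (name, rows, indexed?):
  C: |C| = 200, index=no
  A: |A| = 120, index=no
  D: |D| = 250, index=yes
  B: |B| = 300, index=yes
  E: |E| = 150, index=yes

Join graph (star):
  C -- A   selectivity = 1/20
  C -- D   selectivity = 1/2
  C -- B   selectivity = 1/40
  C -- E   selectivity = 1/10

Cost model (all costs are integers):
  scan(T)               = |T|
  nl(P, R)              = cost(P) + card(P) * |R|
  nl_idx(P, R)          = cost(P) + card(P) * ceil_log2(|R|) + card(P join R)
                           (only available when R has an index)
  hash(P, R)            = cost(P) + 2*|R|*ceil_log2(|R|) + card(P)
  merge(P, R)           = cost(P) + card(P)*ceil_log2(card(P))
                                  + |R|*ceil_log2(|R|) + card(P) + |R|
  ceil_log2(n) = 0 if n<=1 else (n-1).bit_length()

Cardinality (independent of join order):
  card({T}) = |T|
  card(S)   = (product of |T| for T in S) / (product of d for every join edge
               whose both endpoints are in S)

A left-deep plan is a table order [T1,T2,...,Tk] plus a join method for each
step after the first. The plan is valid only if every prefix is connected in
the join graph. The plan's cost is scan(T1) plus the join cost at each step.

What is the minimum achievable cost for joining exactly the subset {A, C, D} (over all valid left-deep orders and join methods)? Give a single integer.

7280

Selinger DP over subsets of {A,C,D}:
  {C}: scan cost=200, card=200
  {A}: scan cost=120, card=120
  {D}: scan cost=250, card=250
  {AC}: card=1200; try (A,hash)→2080, (C,merge)→2880, (A,merge)→2960, (C,hash)→3440, (C,nl)→24120, (A,nl)→24200; best=2080 via (A,hash)
  {CD}: card=25000; try (C,hash)→3700, (D,merge)→4250, (C,merge)→4300, (D,hash)→4400, (D,nl_idx)→26800, (D,nl)→50200 …(+1); best=3700 via (C,hash)
  {ACD}: card=150000; try (D,hash)→7280, (D,merge)→18730, (A,hash)→30380, (D,nl_idx)→161680, (D,nl)→302080, (A,merge)→404660 …(+1); best=7280 via (D,hash)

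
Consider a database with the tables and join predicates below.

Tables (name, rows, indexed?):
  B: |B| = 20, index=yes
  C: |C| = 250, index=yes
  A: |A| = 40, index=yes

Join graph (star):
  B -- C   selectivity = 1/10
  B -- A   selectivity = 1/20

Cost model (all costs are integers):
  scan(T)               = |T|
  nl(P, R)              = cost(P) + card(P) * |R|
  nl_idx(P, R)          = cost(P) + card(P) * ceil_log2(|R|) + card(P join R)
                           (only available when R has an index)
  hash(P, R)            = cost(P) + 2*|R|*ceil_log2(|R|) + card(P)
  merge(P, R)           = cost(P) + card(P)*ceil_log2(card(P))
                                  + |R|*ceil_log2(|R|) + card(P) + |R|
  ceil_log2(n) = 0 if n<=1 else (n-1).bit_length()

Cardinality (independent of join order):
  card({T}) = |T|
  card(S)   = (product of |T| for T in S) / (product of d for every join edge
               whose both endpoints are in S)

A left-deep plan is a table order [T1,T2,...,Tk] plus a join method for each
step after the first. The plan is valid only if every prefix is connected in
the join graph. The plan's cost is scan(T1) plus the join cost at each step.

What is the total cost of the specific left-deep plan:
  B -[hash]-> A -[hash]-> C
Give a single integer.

4560

step 1: scan B: cost=20, card=20
step 2: join A via hash
    card(P join A) = 20*40/(20) = 40
    cost = 20 + 2*40*6 + 20 = 520
step 3: join C via hash
    card(P join C) = 40*250/(10) = 1000
    cost = 520 + 2*250*8 + 40 = 4560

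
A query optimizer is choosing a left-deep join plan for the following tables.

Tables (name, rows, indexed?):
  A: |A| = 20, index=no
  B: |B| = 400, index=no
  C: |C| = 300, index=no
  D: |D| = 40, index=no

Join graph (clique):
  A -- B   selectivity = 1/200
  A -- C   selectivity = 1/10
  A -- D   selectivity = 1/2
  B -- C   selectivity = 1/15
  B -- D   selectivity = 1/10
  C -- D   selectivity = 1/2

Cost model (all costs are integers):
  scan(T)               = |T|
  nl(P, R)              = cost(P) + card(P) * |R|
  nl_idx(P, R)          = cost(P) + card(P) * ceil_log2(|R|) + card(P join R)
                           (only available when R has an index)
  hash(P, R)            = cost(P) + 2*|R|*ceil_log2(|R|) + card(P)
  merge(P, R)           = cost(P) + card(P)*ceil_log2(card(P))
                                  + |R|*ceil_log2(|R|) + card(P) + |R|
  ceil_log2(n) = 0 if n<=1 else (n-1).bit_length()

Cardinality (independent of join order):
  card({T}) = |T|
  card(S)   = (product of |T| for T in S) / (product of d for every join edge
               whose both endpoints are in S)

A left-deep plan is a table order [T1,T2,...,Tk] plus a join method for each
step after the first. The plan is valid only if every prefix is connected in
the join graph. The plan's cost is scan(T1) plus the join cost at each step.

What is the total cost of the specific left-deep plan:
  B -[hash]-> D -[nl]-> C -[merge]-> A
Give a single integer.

721400

step 1: scan B: cost=400, card=400
step 2: join D via hash
    card(P join D) = 400*40/(10) = 1600
    cost = 400 + 2*40*6 + 400 = 1280
step 3: join C via nl
    card(P join C) = 1600*300/(15*2) = 16000
    cost = 1280 + 1600*300 = 481280
step 4: join A via merge
    card(P join A) = 16000*20/(200*10*2) = 80
    cost = 481280 + 16000*14 + 20*5 + 16000 + 20 = 721400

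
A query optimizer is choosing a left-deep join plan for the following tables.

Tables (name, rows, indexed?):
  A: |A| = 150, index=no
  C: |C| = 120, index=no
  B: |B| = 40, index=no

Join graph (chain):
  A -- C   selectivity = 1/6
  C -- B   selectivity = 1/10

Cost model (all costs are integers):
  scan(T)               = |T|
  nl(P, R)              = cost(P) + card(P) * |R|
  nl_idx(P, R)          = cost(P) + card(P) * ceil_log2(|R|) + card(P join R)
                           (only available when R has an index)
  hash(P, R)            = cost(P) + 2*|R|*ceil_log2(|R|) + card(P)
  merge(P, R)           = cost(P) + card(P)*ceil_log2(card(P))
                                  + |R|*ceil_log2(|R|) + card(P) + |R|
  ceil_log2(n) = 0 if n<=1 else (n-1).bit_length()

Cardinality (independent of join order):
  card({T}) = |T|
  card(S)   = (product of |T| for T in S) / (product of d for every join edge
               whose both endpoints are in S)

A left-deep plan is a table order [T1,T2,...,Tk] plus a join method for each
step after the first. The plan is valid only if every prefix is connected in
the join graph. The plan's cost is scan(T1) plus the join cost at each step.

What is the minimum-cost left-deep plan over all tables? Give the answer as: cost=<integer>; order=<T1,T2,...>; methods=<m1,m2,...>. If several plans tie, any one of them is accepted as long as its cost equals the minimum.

cost=3600; order=C,B,A; methods=hash,hash

Selinger DP (subsets sized 1..n):
  {A}: scan cost=150, card=150
  {C}: scan cost=120, card=120
  {B}: scan cost=40, card=40
  {AC}: card=3000; try (C,hash)→1980, (A,merge)→2430, (C,merge)→2460, (A,hash)→2640, (A,nl)→18120, (C,nl)→18150; best=1980 via (C,hash)
  {BC}: card=480; try (B,hash)→720, (C,merge)→1280, (B,merge)→1360, (C,hash)→1760, (C,nl)→4840, (B,nl)→4920; best=720 via (B,hash)
  {ABC}: card=12000; try (A,hash)→3600, (B,hash)→5460, (A,merge)→6870, (B,merge)→41260, (A,nl)→72720, (B,nl)→121980; best=3600 via (A,hash)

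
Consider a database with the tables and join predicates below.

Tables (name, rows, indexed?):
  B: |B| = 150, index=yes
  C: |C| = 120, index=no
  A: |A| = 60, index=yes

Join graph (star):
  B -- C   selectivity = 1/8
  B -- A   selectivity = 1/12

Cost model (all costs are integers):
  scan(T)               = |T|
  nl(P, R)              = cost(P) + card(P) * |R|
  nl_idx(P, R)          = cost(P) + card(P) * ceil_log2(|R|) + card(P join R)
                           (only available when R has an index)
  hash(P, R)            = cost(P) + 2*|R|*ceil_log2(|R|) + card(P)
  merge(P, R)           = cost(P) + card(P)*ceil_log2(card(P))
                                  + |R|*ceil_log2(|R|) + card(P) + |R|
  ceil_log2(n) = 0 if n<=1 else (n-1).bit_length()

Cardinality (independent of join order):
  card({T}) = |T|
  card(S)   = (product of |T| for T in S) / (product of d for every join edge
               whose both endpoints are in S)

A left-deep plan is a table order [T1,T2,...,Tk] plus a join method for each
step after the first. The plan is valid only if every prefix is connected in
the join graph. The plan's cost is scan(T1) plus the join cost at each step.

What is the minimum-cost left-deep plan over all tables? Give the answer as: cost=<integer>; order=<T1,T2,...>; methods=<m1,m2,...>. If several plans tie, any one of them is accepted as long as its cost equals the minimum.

Selinger DP (subsets sized 1..n):
  {B}: scan cost=150, card=150
  {C}: scan cost=120, card=120
  {A}: scan cost=60, card=60
  {BC}: card=2250; try (C,hash)→1980, (B,merge)→2430, (C,merge)→2460, (B,hash)→2640, (B,nl_idx)→3330, (B,nl)→18120 …(+1); best=1980 via (C,hash)
  {AB}: card=750; try (A,hash)→1020, (B,nl_idx)→1290, (A,nl_idx)→1800, (B,merge)→1830, (A,merge)→1920, (B,hash)→2520 …(+2); best=1020 via (A,hash)
  {ABC}: card=11250; try (C,hash)→3450, (A,hash)→4950, (C,merge)→10230, (A,nl_idx)→26730, (A,merge)→31650, (C,nl)→91020 …(+1); best=3450 via (C,hash)

cost=3450; order=B,A,C; methods=hash,hash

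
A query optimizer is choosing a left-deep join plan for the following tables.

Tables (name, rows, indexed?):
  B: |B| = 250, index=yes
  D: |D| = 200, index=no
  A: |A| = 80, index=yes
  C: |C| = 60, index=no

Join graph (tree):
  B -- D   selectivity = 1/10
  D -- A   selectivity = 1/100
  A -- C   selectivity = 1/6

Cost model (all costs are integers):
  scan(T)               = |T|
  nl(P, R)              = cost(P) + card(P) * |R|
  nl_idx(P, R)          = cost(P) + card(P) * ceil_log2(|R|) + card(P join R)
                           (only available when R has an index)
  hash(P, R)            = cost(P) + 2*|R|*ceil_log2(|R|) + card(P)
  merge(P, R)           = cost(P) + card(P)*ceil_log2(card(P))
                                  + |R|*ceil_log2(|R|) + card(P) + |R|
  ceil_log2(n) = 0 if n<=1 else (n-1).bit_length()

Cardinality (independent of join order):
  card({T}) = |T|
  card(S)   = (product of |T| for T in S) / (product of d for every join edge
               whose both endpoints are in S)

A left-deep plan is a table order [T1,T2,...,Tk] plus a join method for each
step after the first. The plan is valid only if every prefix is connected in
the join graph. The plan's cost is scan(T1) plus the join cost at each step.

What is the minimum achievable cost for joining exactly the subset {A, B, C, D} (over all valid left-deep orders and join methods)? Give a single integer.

8000

Selinger DP over subsets of {A,B,C,D}:
  {B}: scan cost=250, card=250
  {D}: scan cost=200, card=200
  {A}: scan cost=80, card=80
  {C}: scan cost=60, card=60
  {BD}: card=5000; try (D,hash)→3700, (B,merge)→4250, (D,merge)→4300, (B,hash)→4400, (B,nl_idx)→6800, (B,nl)→50200 …(+1); best=3700 via (D,hash)
  {AD}: card=160; try (A,hash)→1520, (A,nl_idx)→1760, (D,merge)→2520, (A,merge)→2640, (D,hash)→3360, (D,nl)→16080 …(+1); best=1520 via (A,hash)
  {AC}: card=800; try (C,hash)→880, (A,merge)→1120, (C,merge)→1140, (A,hash)→1240, (A,nl_idx)→1280, (A,nl)→4860 …(+1); best=880 via (C,hash)
  {ABD}: card=4000; try (B,merge)→5210, (B,hash)→5680, (B,nl_idx)→6800, (A,hash)→9820, (B,nl)→41520, (A,nl_idx)→42700 …(+2); best=5210 via (B,merge)
  {ACD}: card=1600; try (C,hash)→2400, (C,merge)→3380, (D,hash)→4880, (C,nl)→11120, (D,merge)→11480, (D,nl)→160880; best=2400 via (C,hash)
  {ABCD}: card=40000; try (B,hash)→8000, (C,hash)→9930, (B,merge)→23850, (B,nl_idx)→55200, (C,merge)→57630, (C,nl)→245210 …(+1); best=8000 via (B,hash)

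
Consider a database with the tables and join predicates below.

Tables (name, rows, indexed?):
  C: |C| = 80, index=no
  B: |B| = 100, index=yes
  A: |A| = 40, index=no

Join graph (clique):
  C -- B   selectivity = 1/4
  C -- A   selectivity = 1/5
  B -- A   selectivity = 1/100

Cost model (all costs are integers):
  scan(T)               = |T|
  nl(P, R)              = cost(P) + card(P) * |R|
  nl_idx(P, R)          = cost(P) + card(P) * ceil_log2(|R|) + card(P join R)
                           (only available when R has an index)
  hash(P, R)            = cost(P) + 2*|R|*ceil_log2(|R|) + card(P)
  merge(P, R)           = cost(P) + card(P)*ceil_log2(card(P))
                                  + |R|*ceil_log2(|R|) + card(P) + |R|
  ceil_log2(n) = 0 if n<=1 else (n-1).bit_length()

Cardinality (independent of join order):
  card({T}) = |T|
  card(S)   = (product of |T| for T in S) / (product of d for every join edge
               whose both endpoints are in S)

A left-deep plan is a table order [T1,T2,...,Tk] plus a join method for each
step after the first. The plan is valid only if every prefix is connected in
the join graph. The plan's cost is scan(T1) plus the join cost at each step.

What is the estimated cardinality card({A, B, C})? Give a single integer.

Tables in S: A(40), B(100), C(80)
Edges inside S: C-B(d=4), C-A(d=5), B-A(d=100)
numerator = 40 * 100 * 80 = 320000
denominator = 4 * 5 * 100 = 2000
card(S) = 320000 / 2000 = 160

160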